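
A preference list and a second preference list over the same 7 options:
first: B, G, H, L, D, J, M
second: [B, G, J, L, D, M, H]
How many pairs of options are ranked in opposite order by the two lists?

6

Assign each item its position (1..7) in the first ordering, then rewrite the second ordering as that position sequence:
positions: B→1, G→2, H→3, L→4, D→5, J→6, M→7
second ordering as positions: [1, 2, 6, 4, 5, 7, 3]
Discordant pairs = inversions in this position sequence.
1: 0
2: 0
6: 4, 5, 3 → 3
4: 3 → 1
5: 3 → 1
7: 3 → 1
3: 0
Total: 0 + 0 + 3 + 1 + 1 + 1 + 0 = 6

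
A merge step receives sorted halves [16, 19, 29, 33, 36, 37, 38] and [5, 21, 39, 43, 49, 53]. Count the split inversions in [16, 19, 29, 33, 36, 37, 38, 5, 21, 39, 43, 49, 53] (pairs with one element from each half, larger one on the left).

12

For each element r of the right run, count left-run elements greater than r:
r = 5: 16, 19, 29, 33, 36, 37, 38 → 7
r = 21: 29, 33, 36, 37, 38 → 5
r = 39: none → 0
r = 43: none → 0
r = 49: none → 0
r = 53: none → 0
Cross-inversions: 7 + 5 + 0 + 0 + 0 + 0 = 12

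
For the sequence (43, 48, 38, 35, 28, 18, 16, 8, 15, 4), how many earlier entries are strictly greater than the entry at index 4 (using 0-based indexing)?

The element at index 4 is 28.
Elements before it: 43, 48, 38, 35
Those larger than 28: 43, 48, 38, 35

4 such elements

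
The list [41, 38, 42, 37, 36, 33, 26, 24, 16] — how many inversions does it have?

Count, for each position, how many later elements it exceeds:
41 → 38, 37, 36, 33, 26, 24, 16 → 7
38 → 37, 36, 33, 26, 24, 16 → 6
42 → 37, 36, 33, 26, 24, 16 → 6
37 → 36, 33, 26, 24, 16 → 5
36 → 33, 26, 24, 16 → 4
33 → 26, 24, 16 → 3
26 → 24, 16 → 2
24 → 16 → 1
16 → none → 0
Sum: 7 + 6 + 6 + 5 + 4 + 3 + 2 + 1 + 0 = 34

34 inversions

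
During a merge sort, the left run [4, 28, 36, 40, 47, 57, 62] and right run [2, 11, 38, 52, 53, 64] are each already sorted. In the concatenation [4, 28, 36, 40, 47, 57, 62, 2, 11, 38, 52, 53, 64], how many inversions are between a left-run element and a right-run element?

21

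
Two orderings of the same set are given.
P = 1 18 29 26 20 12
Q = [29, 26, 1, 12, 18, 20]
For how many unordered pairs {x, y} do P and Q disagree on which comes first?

Disagreeing pairs: 6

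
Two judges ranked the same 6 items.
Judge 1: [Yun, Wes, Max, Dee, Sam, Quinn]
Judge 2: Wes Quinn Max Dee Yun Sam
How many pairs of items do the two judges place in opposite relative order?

7 discordant pairs

Assign each item its position (1..6) in the first ordering, then rewrite the second ordering as that position sequence:
positions: Yun→1, Wes→2, Max→3, Dee→4, Sam→5, Quinn→6
second ordering as positions: [2, 6, 3, 4, 1, 5]
Discordant pairs = inversions in this position sequence.
2: 1 → 1
6: 3, 4, 1, 5 → 4
3: 1 → 1
4: 1 → 1
1: 0
5: 0
Total: 1 + 4 + 1 + 1 + 0 + 0 = 7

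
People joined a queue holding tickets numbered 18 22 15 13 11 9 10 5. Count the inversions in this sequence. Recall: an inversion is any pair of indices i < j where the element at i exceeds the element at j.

26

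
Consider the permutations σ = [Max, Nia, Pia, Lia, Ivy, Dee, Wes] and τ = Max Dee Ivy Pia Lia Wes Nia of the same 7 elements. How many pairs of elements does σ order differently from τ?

Assign each item its position (1..7) in the first ordering, then rewrite the second ordering as that position sequence:
positions: Max→1, Nia→2, Pia→3, Lia→4, Ivy→5, Dee→6, Wes→7
second ordering as positions: [1, 6, 5, 3, 4, 7, 2]
Discordant pairs = inversions in this position sequence.
1: 0
6: 5, 3, 4, 2 → 4
5: 3, 4, 2 → 3
3: 2 → 1
4: 2 → 1
7: 2 → 1
2: 0
Total: 0 + 4 + 3 + 1 + 1 + 1 + 0 = 10

10 discordant pairs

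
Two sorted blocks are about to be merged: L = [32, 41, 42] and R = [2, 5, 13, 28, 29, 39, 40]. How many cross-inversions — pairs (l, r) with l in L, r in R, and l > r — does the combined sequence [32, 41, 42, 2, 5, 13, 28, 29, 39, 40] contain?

19 split inversions

Count, for every r in R, how many entries of L exceed r:
r = 2: 32, 41, 42 → 3
r = 5: 32, 41, 42 → 3
r = 13: 32, 41, 42 → 3
r = 28: 32, 41, 42 → 3
r = 29: 32, 41, 42 → 3
r = 39: 41, 42 → 2
r = 40: 41, 42 → 2
Cross-inversions: 3 + 3 + 3 + 3 + 3 + 2 + 2 = 19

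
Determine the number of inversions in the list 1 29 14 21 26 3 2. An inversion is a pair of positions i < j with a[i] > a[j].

Inversion pairs (indices are 1-based):
(2,3): 29 > 14
(2,4): 29 > 21
(2,5): 29 > 26
(2,6): 29 > 3
(2,7): 29 > 2
(3,6): 14 > 3
(3,7): 14 > 2
(4,6): 21 > 3
(4,7): 21 > 2
(5,6): 26 > 3
(5,7): 26 > 2
(6,7): 3 > 2
That's 12 pairs.

12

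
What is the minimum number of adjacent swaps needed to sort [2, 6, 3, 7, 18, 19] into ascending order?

1

Each adjacent swap fixes exactly one inversion, so the minimum swap count equals the number of inversions.
Count inversions — for each element, later elements that are smaller:
2: none → 0
6: 3 → 1
3: none → 0
7: none → 0
18: none → 0
19: none → 0
Total inversions: 0 + 1 + 0 + 0 + 0 + 0 = 1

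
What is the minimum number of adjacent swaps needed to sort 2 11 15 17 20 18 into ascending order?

Each adjacent swap fixes exactly one inversion, so the minimum swap count equals the number of inversions.
Count inversions — for each element, later elements that are smaller:
2: none → 0
11: none → 0
15: none → 0
17: none → 0
20: 18 → 1
18: none → 0
Total inversions: 0 + 0 + 0 + 0 + 1 + 0 = 1

1 swap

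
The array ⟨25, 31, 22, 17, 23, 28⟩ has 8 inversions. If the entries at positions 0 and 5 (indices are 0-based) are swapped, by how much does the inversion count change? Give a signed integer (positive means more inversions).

+1

Positions 0 and 5 hold 25 and 28; after swapping, the array is [28, 31, 22, 17, 23, 25].
For each element, count later entries that are smaller:
28: 4
31: 4
22: 1
17: 0
23: 0
25: 0
Sum: 4 + 4 + 1 + 0 + 0 + 0 = 9
Change: 9 − 8 = +1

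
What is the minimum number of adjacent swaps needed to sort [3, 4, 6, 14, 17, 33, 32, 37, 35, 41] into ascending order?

2 swaps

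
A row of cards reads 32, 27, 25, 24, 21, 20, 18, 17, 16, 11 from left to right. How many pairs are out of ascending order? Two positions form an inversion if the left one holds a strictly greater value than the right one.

45

For each element, count later entries that are smaller:
32: 9
27: 8
25: 7
24: 6
21: 5
20: 4
18: 3
17: 2
16: 1
11: 0
Sum: 9 + 8 + 7 + 6 + 5 + 4 + 3 + 2 + 1 + 0 = 45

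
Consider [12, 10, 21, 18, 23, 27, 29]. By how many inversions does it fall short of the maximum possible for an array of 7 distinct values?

Maximum inversions for 7 distinct elements is C(7, 2) = 7·6/2 = 21.
Current inversions — for each element, count later smaller elements:
12: 1
10: 0
21: 1
18: 0
23: 0
27: 0
29: 0
Current total: 1 + 0 + 1 + 0 + 0 + 0 + 0 = 2
Shortfall: 21 − 2 = 19

19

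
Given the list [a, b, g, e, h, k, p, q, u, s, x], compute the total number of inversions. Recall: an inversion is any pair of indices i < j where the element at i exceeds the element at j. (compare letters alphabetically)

Element-by-element contributions:
a → none → 0
b → none → 0
g → e → 1
e → none → 0
h → none → 0
k → none → 0
p → none → 0
q → none → 0
u → s → 1
s → none → 0
x → none → 0
Sum: 0 + 0 + 1 + 0 + 0 + 0 + 0 + 0 + 1 + 0 + 0 = 2

2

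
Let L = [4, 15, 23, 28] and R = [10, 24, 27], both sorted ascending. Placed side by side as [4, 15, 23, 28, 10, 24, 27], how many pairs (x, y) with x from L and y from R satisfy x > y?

For each element r of the right run, count left-run elements greater than r:
r = 10: 15, 23, 28 → 3
r = 24: 28 → 1
r = 27: 28 → 1
Cross-inversions: 3 + 1 + 1 = 5

There are 5 split inversions.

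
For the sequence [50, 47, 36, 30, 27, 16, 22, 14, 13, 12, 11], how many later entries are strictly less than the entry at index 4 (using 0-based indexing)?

The element at index 4 is 27.
Elements after it: 16, 22, 14, 13, 12, 11
Those smaller than 27: 16, 22, 14, 13, 12, 11

6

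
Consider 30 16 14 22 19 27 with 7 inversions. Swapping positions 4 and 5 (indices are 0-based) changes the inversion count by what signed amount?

Positions 4 and 5 hold 19 and 27; after swapping, the array is [30, 16, 14, 22, 27, 19].
Sweep left to right; for each value list the smaller values that follow it:
30: 5
16: 1
14: 0
22: 1
27: 1
19: 0
Sum: 5 + 1 + 0 + 1 + 1 + 0 = 8
Change: 8 − 7 = +1

+1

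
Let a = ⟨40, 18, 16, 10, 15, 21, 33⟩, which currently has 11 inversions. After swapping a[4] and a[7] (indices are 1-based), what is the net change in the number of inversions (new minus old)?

+5

Positions 4 and 7 hold 10 and 33; after swapping, the array is [40, 18, 16, 33, 15, 21, 10].
For each element, count later entries that are smaller:
40 → 18, 16, 33, 15, 21, 10 → 6
18 → 16, 15, 10 → 3
16 → 15, 10 → 2
33 → 15, 21, 10 → 3
15 → 10 → 1
21 → 10 → 1
10 → none → 0
Sum: 6 + 3 + 2 + 3 + 1 + 1 + 0 = 16
Change: 16 − 11 = +5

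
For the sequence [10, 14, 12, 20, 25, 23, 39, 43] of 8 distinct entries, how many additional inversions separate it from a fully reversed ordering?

26 inversions short

Maximum inversions for 8 distinct elements is C(8, 2) = 8·7/2 = 28.
Current inversions — for each element, count later smaller elements:
10: 0
14: 1
12: 0
20: 0
25: 1
23: 0
39: 0
43: 0
Current total: 0 + 1 + 0 + 0 + 1 + 0 + 0 + 0 = 2
Shortfall: 28 − 2 = 26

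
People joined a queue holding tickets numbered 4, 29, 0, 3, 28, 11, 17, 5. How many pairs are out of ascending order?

There are 13 out-of-order pairs.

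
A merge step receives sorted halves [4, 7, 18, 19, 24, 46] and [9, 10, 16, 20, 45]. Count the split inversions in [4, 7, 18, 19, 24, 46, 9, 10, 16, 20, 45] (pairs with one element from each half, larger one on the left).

Take each right-half value and tally the left-half values above it:
r = 9: 18, 19, 24, 46 → 4
r = 10: 18, 19, 24, 46 → 4
r = 16: 18, 19, 24, 46 → 4
r = 20: 24, 46 → 2
r = 45: 46 → 1
Cross-inversions: 4 + 4 + 4 + 2 + 1 = 15

15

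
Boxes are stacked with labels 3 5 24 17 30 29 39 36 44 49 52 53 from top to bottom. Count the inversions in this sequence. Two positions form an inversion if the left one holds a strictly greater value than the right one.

Count, for each position, how many later elements it exceeds:
3 → none → 0
5 → none → 0
24 → 17 → 1
17 → none → 0
30 → 29 → 1
29 → none → 0
39 → 36 → 1
36 → none → 0
44 → none → 0
49 → none → 0
52 → none → 0
53 → none → 0
Sum: 0 + 0 + 1 + 0 + 1 + 0 + 1 + 0 + 0 + 0 + 0 + 0 = 3

There are 3 out-of-order pairs.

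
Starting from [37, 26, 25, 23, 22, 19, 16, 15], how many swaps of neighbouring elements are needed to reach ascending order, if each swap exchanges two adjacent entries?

Each adjacent swap fixes exactly one inversion, so the minimum swap count equals the number of inversions.
Count inversions — for each element, later elements that are smaller:
37: 26, 25, 23, 22, 19, 16, 15 → 7
26: 25, 23, 22, 19, 16, 15 → 6
25: 23, 22, 19, 16, 15 → 5
23: 22, 19, 16, 15 → 4
22: 19, 16, 15 → 3
19: 16, 15 → 2
16: 15 → 1
15: none → 0
Total inversions: 7 + 6 + 5 + 4 + 3 + 2 + 1 + 0 = 28

28 swaps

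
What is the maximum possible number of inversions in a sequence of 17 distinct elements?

136 inversions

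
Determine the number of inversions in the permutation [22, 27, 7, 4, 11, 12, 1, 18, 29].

17

Element-by-element contributions:
22: 6
27: 6
7: 2
4: 1
11: 1
12: 1
1: 0
18: 0
29: 0
Sum: 6 + 6 + 2 + 1 + 1 + 1 + 0 + 0 + 0 = 17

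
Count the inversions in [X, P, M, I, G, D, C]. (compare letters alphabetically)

21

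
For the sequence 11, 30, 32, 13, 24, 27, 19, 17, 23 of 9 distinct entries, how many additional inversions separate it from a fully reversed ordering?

Maximum inversions for 9 distinct elements is C(9, 2) = 9·8/2 = 36.
Current inversions — for each element, count later smaller elements:
11: 0
30: 6
32: 6
13: 0
24: 3
27: 3
19: 1
17: 0
23: 0
Current total: 0 + 6 + 6 + 0 + 3 + 3 + 1 + 0 + 0 = 19
Shortfall: 36 − 19 = 17

17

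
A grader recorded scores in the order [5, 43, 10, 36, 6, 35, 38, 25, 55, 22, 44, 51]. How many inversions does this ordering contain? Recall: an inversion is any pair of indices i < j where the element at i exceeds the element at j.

Count, for each position, how many later elements it exceeds:
5: 0
43: 7
10: 1
36: 4
6: 0
35: 2
38: 2
25: 1
55: 3
22: 0
44: 0
51: 0
Sum: 0 + 7 + 1 + 4 + 0 + 2 + 2 + 1 + 3 + 0 + 0 + 0 = 20

Inversions: 20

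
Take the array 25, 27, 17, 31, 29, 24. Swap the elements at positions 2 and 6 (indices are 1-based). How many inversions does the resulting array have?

Positions 2 and 6 hold 27 and 24; after swapping, the array is [25, 24, 17, 31, 29, 27].
Sweep left to right; for each value list the smaller values that follow it:
25: 2
24: 1
17: 0
31: 2
29: 1
27: 0
Sum: 2 + 1 + 0 + 2 + 1 + 0 = 6

6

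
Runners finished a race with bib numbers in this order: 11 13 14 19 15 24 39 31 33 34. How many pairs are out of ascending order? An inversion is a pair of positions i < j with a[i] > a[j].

4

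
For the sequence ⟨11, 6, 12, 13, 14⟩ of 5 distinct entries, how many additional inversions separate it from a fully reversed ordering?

Maximum inversions for 5 distinct elements is C(5, 2) = 5·4/2 = 10.
Current inversions — for each element, count later smaller elements:
11: 1
6: 0
12: 0
13: 0
14: 0
Current total: 1 + 0 + 0 + 0 + 0 = 1
Shortfall: 10 − 1 = 9

9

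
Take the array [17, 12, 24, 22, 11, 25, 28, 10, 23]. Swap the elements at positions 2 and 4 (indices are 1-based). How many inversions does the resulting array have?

Positions 2 and 4 hold 12 and 22; after swapping, the array is [17, 22, 24, 12, 11, 25, 28, 10, 23].
For each element, count later entries that are smaller:
17 → 12, 11, 10 → 3
22 → 12, 11, 10 → 3
24 → 12, 11, 10, 23 → 4
12 → 11, 10 → 2
11 → 10 → 1
25 → 10, 23 → 2
28 → 10, 23 → 2
10 → none → 0
23 → none → 0
Sum: 3 + 3 + 4 + 2 + 1 + 2 + 2 + 0 + 0 = 17

17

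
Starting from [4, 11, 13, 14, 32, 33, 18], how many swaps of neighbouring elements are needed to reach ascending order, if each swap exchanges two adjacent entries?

There are 2 adjacent swaps.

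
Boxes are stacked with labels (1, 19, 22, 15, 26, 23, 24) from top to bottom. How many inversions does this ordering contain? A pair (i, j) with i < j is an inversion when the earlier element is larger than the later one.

4

For each element, count later entries that are smaller:
1 → none → 0
19 → 15 → 1
22 → 15 → 1
15 → none → 0
26 → 23, 24 → 2
23 → none → 0
24 → none → 0
Sum: 0 + 1 + 1 + 0 + 2 + 0 + 0 = 4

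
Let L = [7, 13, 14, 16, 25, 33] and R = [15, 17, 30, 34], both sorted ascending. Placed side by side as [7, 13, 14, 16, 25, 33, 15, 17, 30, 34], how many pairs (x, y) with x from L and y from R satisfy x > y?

6

Take each right-half value and tally the left-half values above it:
r = 15: 16, 25, 33 → 3
r = 17: 25, 33 → 2
r = 30: 33 → 1
r = 34: none → 0
Cross-inversions: 3 + 2 + 1 + 0 = 6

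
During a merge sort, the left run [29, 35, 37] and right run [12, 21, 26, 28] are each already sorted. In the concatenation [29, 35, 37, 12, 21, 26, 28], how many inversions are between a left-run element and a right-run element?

12 cross-inversions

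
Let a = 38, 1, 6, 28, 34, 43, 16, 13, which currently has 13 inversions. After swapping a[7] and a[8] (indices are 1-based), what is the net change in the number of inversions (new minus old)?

-1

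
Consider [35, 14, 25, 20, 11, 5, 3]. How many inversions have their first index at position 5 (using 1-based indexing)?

The element at index 5 is 11.
Elements after it: 5, 3
Those smaller than 11: 5, 3

2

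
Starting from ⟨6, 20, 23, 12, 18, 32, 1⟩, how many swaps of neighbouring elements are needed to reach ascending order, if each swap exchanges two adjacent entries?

10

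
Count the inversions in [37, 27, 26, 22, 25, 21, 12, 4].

27 inversions

Sweep left to right; for each value list the smaller values that follow it:
37 → 27, 26, 22, 25, 21, 12, 4 → 7
27 → 26, 22, 25, 21, 12, 4 → 6
26 → 22, 25, 21, 12, 4 → 5
22 → 21, 12, 4 → 3
25 → 21, 12, 4 → 3
21 → 12, 4 → 2
12 → 4 → 1
4 → none → 0
Sum: 7 + 6 + 5 + 3 + 3 + 2 + 1 + 0 = 27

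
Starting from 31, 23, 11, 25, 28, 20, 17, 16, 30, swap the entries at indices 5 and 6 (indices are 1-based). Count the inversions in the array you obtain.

Positions 5 and 6 hold 28 and 20; after swapping, the array is [31, 23, 11, 25, 20, 28, 17, 16, 30].
Element-by-element contributions:
31: 8
23: 4
11: 0
25: 3
20: 2
28: 2
17: 1
16: 0
30: 0
Sum: 8 + 4 + 0 + 3 + 2 + 2 + 1 + 0 + 0 = 20

Inversions: 20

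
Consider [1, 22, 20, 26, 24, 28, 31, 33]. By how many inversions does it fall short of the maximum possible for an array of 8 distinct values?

26

Maximum inversions for 8 distinct elements is C(8, 2) = 8·7/2 = 28.
Current inversions — for each element, count later smaller elements:
1: 0
22: 1
20: 0
26: 1
24: 0
28: 0
31: 0
33: 0
Current total: 0 + 1 + 0 + 1 + 0 + 0 + 0 + 0 = 2
Shortfall: 28 − 2 = 26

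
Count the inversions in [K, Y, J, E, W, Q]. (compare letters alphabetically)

There are 8 inversions.

Listing every pair i<j with a[i]>a[j] (using 0-based positions):
(0,2): K > J
(0,3): K > E
(1,2): Y > J
(1,3): Y > E
(1,4): Y > W
(1,5): Y > Q
(2,3): J > E
(4,5): W > Q
That's 8 pairs.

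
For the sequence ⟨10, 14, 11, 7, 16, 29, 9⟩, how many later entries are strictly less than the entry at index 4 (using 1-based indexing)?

The element at index 4 is 7.
Elements after it: 16, 29, 9
None of them are smaller than 7.

0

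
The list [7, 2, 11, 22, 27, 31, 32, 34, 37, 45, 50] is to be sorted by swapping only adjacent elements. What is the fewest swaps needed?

1

Minimum adjacent swaps = number of inversions (each swap of adjacent out-of-order elements removes one inversion and no swap can remove more).
Count inversions — for each element, later elements that are smaller:
7: 2 → 1
2: none → 0
11: none → 0
22: none → 0
27: none → 0
31: none → 0
32: none → 0
34: none → 0
37: none → 0
45: none → 0
50: none → 0
Total inversions: 1 + 0 + 0 + 0 + 0 + 0 + 0 + 0 + 0 + 0 + 0 = 1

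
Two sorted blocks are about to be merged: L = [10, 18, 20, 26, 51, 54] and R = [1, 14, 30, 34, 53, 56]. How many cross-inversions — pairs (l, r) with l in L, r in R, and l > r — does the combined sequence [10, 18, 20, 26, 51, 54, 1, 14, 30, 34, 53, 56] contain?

Take each right-half value and tally the left-half values above it:
r = 1: 10, 18, 20, 26, 51, 54 → 6
r = 14: 18, 20, 26, 51, 54 → 5
r = 30: 51, 54 → 2
r = 34: 51, 54 → 2
r = 53: 54 → 1
r = 56: none → 0
Cross-inversions: 6 + 5 + 2 + 2 + 1 + 0 = 16

16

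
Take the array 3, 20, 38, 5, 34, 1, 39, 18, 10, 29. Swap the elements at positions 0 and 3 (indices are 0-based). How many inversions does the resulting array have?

Positions 0 and 3 hold 3 and 5; after swapping, the array is [5, 20, 38, 3, 34, 1, 39, 18, 10, 29].
Count, for each position, how many later elements it exceeds:
5 → 3, 1 → 2
20 → 3, 1, 18, 10 → 4
38 → 3, 34, 1, 18, 10, 29 → 6
3 → 1 → 1
34 → 1, 18, 10, 29 → 4
1 → none → 0
39 → 18, 10, 29 → 3
18 → 10 → 1
10 → none → 0
29 → none → 0
Sum: 2 + 4 + 6 + 1 + 4 + 0 + 3 + 1 + 0 + 0 = 21

21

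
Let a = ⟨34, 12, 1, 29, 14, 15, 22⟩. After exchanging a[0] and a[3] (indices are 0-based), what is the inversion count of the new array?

9 inversions

Positions 0 and 3 hold 34 and 29; after swapping, the array is [29, 12, 1, 34, 14, 15, 22].
Element-by-element contributions:
29: 5
12: 1
1: 0
34: 3
14: 0
15: 0
22: 0
Sum: 5 + 1 + 0 + 3 + 0 + 0 + 0 = 9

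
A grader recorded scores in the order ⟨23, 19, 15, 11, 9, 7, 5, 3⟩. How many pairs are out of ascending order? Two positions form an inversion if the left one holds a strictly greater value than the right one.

Out-of-order pairs: 28

Count, for each position, how many later elements it exceeds:
23 → 19, 15, 11, 9, 7, 5, 3 → 7
19 → 15, 11, 9, 7, 5, 3 → 6
15 → 11, 9, 7, 5, 3 → 5
11 → 9, 7, 5, 3 → 4
9 → 7, 5, 3 → 3
7 → 5, 3 → 2
5 → 3 → 1
3 → none → 0
Sum: 7 + 6 + 5 + 4 + 3 + 2 + 1 + 0 = 28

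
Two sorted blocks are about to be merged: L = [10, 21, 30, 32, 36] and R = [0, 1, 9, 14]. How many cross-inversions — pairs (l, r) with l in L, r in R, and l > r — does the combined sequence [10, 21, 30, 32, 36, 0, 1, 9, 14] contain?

19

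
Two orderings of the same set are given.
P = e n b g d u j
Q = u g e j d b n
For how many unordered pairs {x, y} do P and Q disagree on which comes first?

Assign each item its position (1..7) in the first ordering, then rewrite the second ordering as that position sequence:
positions: e→1, n→2, b→3, g→4, d→5, u→6, j→7
second ordering as positions: [6, 4, 1, 7, 5, 3, 2]
Discordant pairs = inversions in this position sequence.
6: 4, 1, 5, 3, 2 → 5
4: 1, 3, 2 → 3
1: 0
7: 5, 3, 2 → 3
5: 3, 2 → 2
3: 2 → 1
2: 0
Total: 5 + 3 + 0 + 3 + 2 + 1 + 0 = 14

14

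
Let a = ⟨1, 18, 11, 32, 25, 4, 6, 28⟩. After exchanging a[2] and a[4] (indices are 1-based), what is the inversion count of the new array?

12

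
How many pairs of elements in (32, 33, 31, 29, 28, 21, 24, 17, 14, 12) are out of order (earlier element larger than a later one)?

43 inversions

Sweep left to right; for each value list the smaller values that follow it:
32 → 31, 29, 28, 21, 24, 17, 14, 12 → 8
33 → 31, 29, 28, 21, 24, 17, 14, 12 → 8
31 → 29, 28, 21, 24, 17, 14, 12 → 7
29 → 28, 21, 24, 17, 14, 12 → 6
28 → 21, 24, 17, 14, 12 → 5
21 → 17, 14, 12 → 3
24 → 17, 14, 12 → 3
17 → 14, 12 → 2
14 → 12 → 1
12 → none → 0
Sum: 8 + 8 + 7 + 6 + 5 + 3 + 3 + 2 + 1 + 0 = 43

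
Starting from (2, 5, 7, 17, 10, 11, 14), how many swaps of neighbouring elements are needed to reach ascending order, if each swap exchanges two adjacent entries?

3

The minimum number of adjacent swaps to sort an array equals its inversion count, since every such swap removes exactly one inversion.
Count inversions — for each element, later elements that are smaller:
2: none → 0
5: none → 0
7: none → 0
17: 10, 11, 14 → 3
10: none → 0
11: none → 0
14: none → 0
Total inversions: 0 + 0 + 0 + 3 + 0 + 0 + 0 = 3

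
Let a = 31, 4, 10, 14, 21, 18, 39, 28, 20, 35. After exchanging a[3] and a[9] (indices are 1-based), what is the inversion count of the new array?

Positions 3 and 9 hold 10 and 20; after swapping, the array is [31, 4, 20, 14, 21, 18, 39, 28, 10, 35].
Element-by-element contributions:
31 → 4, 20, 14, 21, 18, 28, 10 → 7
4 → none → 0
20 → 14, 18, 10 → 3
14 → 10 → 1
21 → 18, 10 → 2
18 → 10 → 1
39 → 28, 10, 35 → 3
28 → 10 → 1
10 → none → 0
35 → none → 0
Sum: 7 + 0 + 3 + 1 + 2 + 1 + 3 + 1 + 0 + 0 = 18

18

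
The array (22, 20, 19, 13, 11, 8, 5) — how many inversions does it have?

For each element, count later entries that are smaller:
22 → 20, 19, 13, 11, 8, 5 → 6
20 → 19, 13, 11, 8, 5 → 5
19 → 13, 11, 8, 5 → 4
13 → 11, 8, 5 → 3
11 → 8, 5 → 2
8 → 5 → 1
5 → none → 0
Sum: 6 + 5 + 4 + 3 + 2 + 1 + 0 = 21

Out-of-order pairs: 21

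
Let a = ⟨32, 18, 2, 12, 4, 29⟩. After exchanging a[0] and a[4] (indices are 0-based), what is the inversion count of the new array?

4 inversions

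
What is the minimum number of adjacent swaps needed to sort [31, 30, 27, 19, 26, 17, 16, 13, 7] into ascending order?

The minimum number of adjacent swaps to sort an array equals its inversion count, since every such swap removes exactly one inversion.
Count inversions — for each element, later elements that are smaller:
31: 30, 27, 19, 26, 17, 16, 13, 7 → 8
30: 27, 19, 26, 17, 16, 13, 7 → 7
27: 19, 26, 17, 16, 13, 7 → 6
19: 17, 16, 13, 7 → 4
26: 17, 16, 13, 7 → 4
17: 16, 13, 7 → 3
16: 13, 7 → 2
13: 7 → 1
7: none → 0
Total inversions: 8 + 7 + 6 + 4 + 4 + 3 + 2 + 1 + 0 = 35

35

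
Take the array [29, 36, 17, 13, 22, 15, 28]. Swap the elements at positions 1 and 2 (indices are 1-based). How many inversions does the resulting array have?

14 inversions

Positions 1 and 2 hold 29 and 36; after swapping, the array is [36, 29, 17, 13, 22, 15, 28].
Element-by-element contributions:
36: 6
29: 5
17: 2
13: 0
22: 1
15: 0
28: 0
Sum: 6 + 5 + 2 + 0 + 1 + 0 + 0 = 14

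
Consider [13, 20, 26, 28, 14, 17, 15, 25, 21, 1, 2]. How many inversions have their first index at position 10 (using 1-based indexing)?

0

The element at index 10 is 1.
Elements after it: 2
None of them are smaller than 1.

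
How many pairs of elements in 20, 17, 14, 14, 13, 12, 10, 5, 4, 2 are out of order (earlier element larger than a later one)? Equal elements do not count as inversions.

44 out-of-order pairs

Count, for each position, how many later elements it exceeds:
20: 9
17: 8
14: 6
14: 6
13: 5
12: 4
10: 3
5: 2
4: 1
2: 0
Sum: 9 + 8 + 6 + 6 + 5 + 4 + 3 + 2 + 1 + 0 = 44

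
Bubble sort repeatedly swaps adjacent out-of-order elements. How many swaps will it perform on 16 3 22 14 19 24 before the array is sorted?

There are 4 swaps.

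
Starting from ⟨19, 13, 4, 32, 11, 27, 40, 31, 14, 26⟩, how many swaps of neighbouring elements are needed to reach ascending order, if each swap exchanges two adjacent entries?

The minimum number of adjacent swaps to sort an array equals its inversion count, since every such swap removes exactly one inversion.
Count inversions — for each element, later elements that are smaller:
19: 13, 4, 11, 14 → 4
13: 4, 11 → 2
4: none → 0
32: 11, 27, 31, 14, 26 → 5
11: none → 0
27: 14, 26 → 2
40: 31, 14, 26 → 3
31: 14, 26 → 2
14: none → 0
26: none → 0
Total inversions: 4 + 2 + 0 + 5 + 0 + 2 + 3 + 2 + 0 + 0 = 18

18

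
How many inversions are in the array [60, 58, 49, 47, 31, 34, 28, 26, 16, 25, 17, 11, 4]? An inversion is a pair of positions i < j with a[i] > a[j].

For each element, count later entries that are smaller:
60 → 58, 49, 47, 31, 34, 28, 26, 16, 25, 17, 11, 4 → 12
58 → 49, 47, 31, 34, 28, 26, 16, 25, 17, 11, 4 → 11
49 → 47, 31, 34, 28, 26, 16, 25, 17, 11, 4 → 10
47 → 31, 34, 28, 26, 16, 25, 17, 11, 4 → 9
31 → 28, 26, 16, 25, 17, 11, 4 → 7
34 → 28, 26, 16, 25, 17, 11, 4 → 7
28 → 26, 16, 25, 17, 11, 4 → 6
26 → 16, 25, 17, 11, 4 → 5
16 → 11, 4 → 2
25 → 17, 11, 4 → 3
17 → 11, 4 → 2
11 → 4 → 1
4 → none → 0
Sum: 12 + 11 + 10 + 9 + 7 + 7 + 6 + 5 + 2 + 3 + 2 + 1 + 0 = 75

There are 75 inversions.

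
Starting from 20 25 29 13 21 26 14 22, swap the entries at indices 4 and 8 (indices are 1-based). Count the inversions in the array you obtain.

There are 19 inversions.

Positions 4 and 8 hold 13 and 22; after swapping, the array is [20, 25, 29, 22, 21, 26, 14, 13].
Element-by-element contributions:
20: 2
25: 4
29: 5
22: 3
21: 2
26: 2
14: 1
13: 0
Sum: 2 + 4 + 5 + 3 + 2 + 2 + 1 + 0 = 19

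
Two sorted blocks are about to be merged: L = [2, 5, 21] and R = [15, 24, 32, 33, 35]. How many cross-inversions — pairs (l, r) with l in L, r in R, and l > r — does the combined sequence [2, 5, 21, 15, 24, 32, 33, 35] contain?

1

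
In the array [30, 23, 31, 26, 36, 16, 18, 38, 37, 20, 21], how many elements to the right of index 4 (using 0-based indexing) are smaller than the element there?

4

The element at index 4 is 36.
Elements after it: 16, 18, 38, 37, 20, 21
Those smaller than 36: 16, 18, 20, 21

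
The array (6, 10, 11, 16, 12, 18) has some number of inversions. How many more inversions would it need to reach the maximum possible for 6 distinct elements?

Maximum inversions for 6 distinct elements is C(6, 2) = 6·5/2 = 15.
Current inversions — for each element, count later smaller elements:
6: 0
10: 0
11: 0
16: 1
12: 0
18: 0
Current total: 0 + 0 + 0 + 1 + 0 + 0 = 1
Shortfall: 15 − 1 = 14

14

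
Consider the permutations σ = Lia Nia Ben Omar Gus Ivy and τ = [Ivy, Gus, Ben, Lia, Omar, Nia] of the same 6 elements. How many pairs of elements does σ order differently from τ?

12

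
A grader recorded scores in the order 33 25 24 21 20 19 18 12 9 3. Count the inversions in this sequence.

45 out-of-order pairs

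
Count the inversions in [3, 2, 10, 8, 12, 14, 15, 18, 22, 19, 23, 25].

Sweep left to right; for each value list the smaller values that follow it:
3 → 2 → 1
2 → none → 0
10 → 8 → 1
8 → none → 0
12 → none → 0
14 → none → 0
15 → none → 0
18 → none → 0
22 → 19 → 1
19 → none → 0
23 → none → 0
25 → none → 0
Sum: 1 + 0 + 1 + 0 + 0 + 0 + 0 + 0 + 1 + 0 + 0 + 0 = 3

3 out-of-order pairs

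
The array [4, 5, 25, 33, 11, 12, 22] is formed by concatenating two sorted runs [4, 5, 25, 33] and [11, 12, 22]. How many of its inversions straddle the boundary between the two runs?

For each element r of the right run, count left-run elements greater than r:
r = 11: 25, 33 → 2
r = 12: 25, 33 → 2
r = 22: 25, 33 → 2
Cross-inversions: 2 + 2 + 2 = 6

6 cross-inversions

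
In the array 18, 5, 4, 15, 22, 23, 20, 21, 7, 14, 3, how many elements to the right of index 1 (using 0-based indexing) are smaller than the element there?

The element at index 1 is 5.
Elements after it: 4, 15, 22, 23, 20, 21, 7, 14, 3
Those smaller than 5: 4, 3

2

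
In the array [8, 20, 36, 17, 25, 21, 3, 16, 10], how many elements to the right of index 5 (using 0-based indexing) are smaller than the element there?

3

The element at index 5 is 21.
Elements after it: 3, 16, 10
Those smaller than 21: 3, 16, 10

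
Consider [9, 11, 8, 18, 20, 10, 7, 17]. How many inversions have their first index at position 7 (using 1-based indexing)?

0 such elements

The element at index 7 is 7.
Elements after it: 17
None of them are smaller than 7.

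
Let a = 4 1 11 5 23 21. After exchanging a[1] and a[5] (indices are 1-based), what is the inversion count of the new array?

Positions 1 and 5 hold 4 and 23; after swapping, the array is [23, 1, 11, 5, 4, 21].
Count, for each position, how many later elements it exceeds:
23 → 1, 11, 5, 4, 21 → 5
1 → none → 0
11 → 5, 4 → 2
5 → 4 → 1
4 → none → 0
21 → none → 0
Sum: 5 + 0 + 2 + 1 + 0 + 0 = 8

8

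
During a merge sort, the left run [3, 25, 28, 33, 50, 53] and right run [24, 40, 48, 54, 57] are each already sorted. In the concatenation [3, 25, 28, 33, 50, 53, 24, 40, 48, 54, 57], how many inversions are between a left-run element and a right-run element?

Count, for every r in R, how many entries of L exceed r:
r = 24: 25, 28, 33, 50, 53 → 5
r = 40: 50, 53 → 2
r = 48: 50, 53 → 2
r = 54: none → 0
r = 57: none → 0
Cross-inversions: 5 + 2 + 2 + 0 + 0 = 9

9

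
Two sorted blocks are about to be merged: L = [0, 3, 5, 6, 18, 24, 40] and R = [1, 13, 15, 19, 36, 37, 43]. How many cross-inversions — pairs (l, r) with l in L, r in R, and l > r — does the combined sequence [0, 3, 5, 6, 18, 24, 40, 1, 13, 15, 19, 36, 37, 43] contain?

For each element r of the right run, count left-run elements greater than r:
r = 1: 3, 5, 6, 18, 24, 40 → 6
r = 13: 18, 24, 40 → 3
r = 15: 18, 24, 40 → 3
r = 19: 24, 40 → 2
r = 36: 40 → 1
r = 37: 40 → 1
r = 43: none → 0
Cross-inversions: 6 + 3 + 3 + 2 + 1 + 1 + 0 = 16

16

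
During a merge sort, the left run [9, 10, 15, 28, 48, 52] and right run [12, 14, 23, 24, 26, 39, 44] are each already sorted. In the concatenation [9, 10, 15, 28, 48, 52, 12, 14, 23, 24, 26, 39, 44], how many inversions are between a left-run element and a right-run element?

Split inversions: 21

For each element r of the right run, count left-run elements greater than r:
r = 12: 15, 28, 48, 52 → 4
r = 14: 15, 28, 48, 52 → 4
r = 23: 28, 48, 52 → 3
r = 24: 28, 48, 52 → 3
r = 26: 28, 48, 52 → 3
r = 39: 48, 52 → 2
r = 44: 48, 52 → 2
Cross-inversions: 4 + 4 + 3 + 3 + 3 + 2 + 2 = 21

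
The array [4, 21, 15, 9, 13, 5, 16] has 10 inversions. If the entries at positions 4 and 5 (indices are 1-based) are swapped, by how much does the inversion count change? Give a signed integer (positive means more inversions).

Positions 4 and 5 hold 9 and 13; after swapping, the array is [4, 21, 15, 13, 9, 5, 16].
Sweep left to right; for each value list the smaller values that follow it:
4: 0
21: 5
15: 3
13: 2
9: 1
5: 0
16: 0
Sum: 0 + 5 + 3 + 2 + 1 + 0 + 0 = 11
Change: 11 − 10 = +1

+1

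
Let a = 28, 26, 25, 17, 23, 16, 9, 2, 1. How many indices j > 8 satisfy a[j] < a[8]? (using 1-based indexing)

1

The element at index 8 is 2.
Elements after it: 1
Those smaller than 2: 1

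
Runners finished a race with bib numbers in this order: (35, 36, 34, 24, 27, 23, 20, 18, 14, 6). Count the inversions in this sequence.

43

For each element, count later entries that are smaller:
35 → 34, 24, 27, 23, 20, 18, 14, 6 → 8
36 → 34, 24, 27, 23, 20, 18, 14, 6 → 8
34 → 24, 27, 23, 20, 18, 14, 6 → 7
24 → 23, 20, 18, 14, 6 → 5
27 → 23, 20, 18, 14, 6 → 5
23 → 20, 18, 14, 6 → 4
20 → 18, 14, 6 → 3
18 → 14, 6 → 2
14 → 6 → 1
6 → none → 0
Sum: 8 + 8 + 7 + 5 + 5 + 4 + 3 + 2 + 1 + 0 = 43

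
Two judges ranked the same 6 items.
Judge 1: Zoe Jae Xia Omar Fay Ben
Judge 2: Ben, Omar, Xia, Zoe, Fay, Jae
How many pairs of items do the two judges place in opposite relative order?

Assign each item its position (1..6) in the first ordering, then rewrite the second ordering as that position sequence:
positions: Zoe→1, Jae→2, Xia→3, Omar→4, Fay→5, Ben→6
second ordering as positions: [6, 4, 3, 1, 5, 2]
Discordant pairs = inversions in this position sequence.
6: 4, 3, 1, 5, 2 → 5
4: 3, 1, 2 → 3
3: 1, 2 → 2
1: 0
5: 2 → 1
2: 0
Total: 5 + 3 + 2 + 0 + 1 + 0 = 11

11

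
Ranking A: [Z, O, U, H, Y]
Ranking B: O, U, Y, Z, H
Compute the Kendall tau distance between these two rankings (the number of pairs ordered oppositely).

Assign each item its position (1..5) in the first ordering, then rewrite the second ordering as that position sequence:
positions: Z→1, O→2, U→3, H→4, Y→5
second ordering as positions: [2, 3, 5, 1, 4]
Discordant pairs = inversions in this position sequence.
2: 1 → 1
3: 1 → 1
5: 1, 4 → 2
1: 0
4: 0
Total: 1 + 1 + 2 + 0 + 0 = 4

4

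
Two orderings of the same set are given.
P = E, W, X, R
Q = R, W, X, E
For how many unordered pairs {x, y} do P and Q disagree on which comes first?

5 disagreeing pairs

Assign each item its position (1..4) in the first ordering, then rewrite the second ordering as that position sequence:
positions: E→1, W→2, X→3, R→4
second ordering as positions: [4, 2, 3, 1]
Discordant pairs = inversions in this position sequence.
4: 2, 3, 1 → 3
2: 1 → 1
3: 1 → 1
1: 0
Total: 3 + 1 + 1 + 0 = 5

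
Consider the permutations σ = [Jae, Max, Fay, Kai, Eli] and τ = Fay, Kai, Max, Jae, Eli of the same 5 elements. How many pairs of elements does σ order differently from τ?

Assign each item its position (1..5) in the first ordering, then rewrite the second ordering as that position sequence:
positions: Jae→1, Max→2, Fay→3, Kai→4, Eli→5
second ordering as positions: [3, 4, 2, 1, 5]
Discordant pairs = inversions in this position sequence.
3: 2, 1 → 2
4: 2, 1 → 2
2: 1 → 1
1: 0
5: 0
Total: 2 + 2 + 1 + 0 + 0 = 5

5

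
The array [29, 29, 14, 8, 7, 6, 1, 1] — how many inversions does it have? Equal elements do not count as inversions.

Inversions: 26

Sweep left to right; for each value list the smaller values that follow it:
29: 6
29: 6
14: 5
8: 4
7: 3
6: 2
1: 0
1: 0
Sum: 6 + 6 + 5 + 4 + 3 + 2 + 0 + 0 = 26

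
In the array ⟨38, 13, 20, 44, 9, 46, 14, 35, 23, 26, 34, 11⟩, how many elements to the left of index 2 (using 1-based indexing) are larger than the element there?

1

The element at index 2 is 13.
Elements before it: 38
Those larger than 13: 38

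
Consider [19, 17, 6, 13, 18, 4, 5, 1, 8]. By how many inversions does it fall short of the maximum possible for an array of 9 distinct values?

9 inversions short

Maximum inversions for 9 distinct elements is C(9, 2) = 9·8/2 = 36.
Current inversions — for each element, count later smaller elements:
19: 8
17: 6
6: 3
13: 4
18: 4
4: 1
5: 1
1: 0
8: 0
Current total: 8 + 6 + 3 + 4 + 4 + 1 + 1 + 0 + 0 = 27
Shortfall: 36 − 27 = 9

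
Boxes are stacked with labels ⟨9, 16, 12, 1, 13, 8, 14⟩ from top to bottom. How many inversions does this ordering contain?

Listing every pair i<j with a[i]>a[j] (using 0-based positions):
(0,3): 9 > 1
(0,5): 9 > 8
(1,2): 16 > 12
(1,3): 16 > 1
(1,4): 16 > 13
(1,5): 16 > 8
(1,6): 16 > 14
(2,3): 12 > 1
(2,5): 12 > 8
(4,5): 13 > 8
That's 10 pairs.

10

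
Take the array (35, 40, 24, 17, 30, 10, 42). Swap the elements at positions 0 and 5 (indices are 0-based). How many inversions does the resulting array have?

5

Positions 0 and 5 hold 35 and 10; after swapping, the array is [10, 40, 24, 17, 30, 35, 42].
Count, for each position, how many later elements it exceeds:
10: 0
40: 4
24: 1
17: 0
30: 0
35: 0
42: 0
Sum: 0 + 4 + 1 + 0 + 0 + 0 + 0 = 5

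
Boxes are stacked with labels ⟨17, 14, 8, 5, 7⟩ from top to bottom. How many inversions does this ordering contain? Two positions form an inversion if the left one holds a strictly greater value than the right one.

Inversion pairs (indices are 0-based):
(0,1): 17 > 14
(0,2): 17 > 8
(0,3): 17 > 5
(0,4): 17 > 7
(1,2): 14 > 8
(1,3): 14 > 5
(1,4): 14 > 7
(2,3): 8 > 5
(2,4): 8 > 7
That's 9 pairs.

9 inversions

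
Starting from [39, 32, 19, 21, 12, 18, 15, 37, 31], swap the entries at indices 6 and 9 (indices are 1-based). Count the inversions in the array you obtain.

Positions 6 and 9 hold 18 and 31; after swapping, the array is [39, 32, 19, 21, 12, 31, 15, 37, 18].
For each element, count later entries that are smaller:
39: 8
32: 6
19: 3
21: 3
12: 0
31: 2
15: 0
37: 1
18: 0
Sum: 8 + 6 + 3 + 3 + 0 + 2 + 0 + 1 + 0 = 23

23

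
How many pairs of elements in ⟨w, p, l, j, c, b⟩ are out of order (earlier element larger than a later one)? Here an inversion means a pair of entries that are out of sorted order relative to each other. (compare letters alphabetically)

Inversions: 15

Element-by-element contributions:
w: 5
p: 4
l: 3
j: 2
c: 1
b: 0
Sum: 5 + 4 + 3 + 2 + 1 + 0 = 15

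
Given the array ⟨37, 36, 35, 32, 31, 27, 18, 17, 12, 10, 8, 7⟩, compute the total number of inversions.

66

Count, for each position, how many later elements it exceeds:
37: 11
36: 10
35: 9
32: 8
31: 7
27: 6
18: 5
17: 4
12: 3
10: 2
8: 1
7: 0
Sum: 11 + 10 + 9 + 8 + 7 + 6 + 5 + 4 + 3 + 2 + 1 + 0 = 66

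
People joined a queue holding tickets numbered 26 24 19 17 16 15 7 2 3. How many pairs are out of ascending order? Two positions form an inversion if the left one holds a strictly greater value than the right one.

Sweep left to right; for each value list the smaller values that follow it:
26 → 24, 19, 17, 16, 15, 7, 2, 3 → 8
24 → 19, 17, 16, 15, 7, 2, 3 → 7
19 → 17, 16, 15, 7, 2, 3 → 6
17 → 16, 15, 7, 2, 3 → 5
16 → 15, 7, 2, 3 → 4
15 → 7, 2, 3 → 3
7 → 2, 3 → 2
2 → none → 0
3 → none → 0
Sum: 8 + 7 + 6 + 5 + 4 + 3 + 2 + 0 + 0 = 35

35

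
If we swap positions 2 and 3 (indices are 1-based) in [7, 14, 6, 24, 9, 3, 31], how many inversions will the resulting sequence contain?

Positions 2 and 3 hold 14 and 6; after swapping, the array is [7, 6, 14, 24, 9, 3, 31].
Sweep left to right; for each value list the smaller values that follow it:
7: 2
6: 1
14: 2
24: 2
9: 1
3: 0
31: 0
Sum: 2 + 1 + 2 + 2 + 1 + 0 + 0 = 8

Inversions: 8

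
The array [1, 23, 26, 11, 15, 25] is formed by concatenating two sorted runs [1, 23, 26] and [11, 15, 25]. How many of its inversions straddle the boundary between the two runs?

5 cross-inversions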